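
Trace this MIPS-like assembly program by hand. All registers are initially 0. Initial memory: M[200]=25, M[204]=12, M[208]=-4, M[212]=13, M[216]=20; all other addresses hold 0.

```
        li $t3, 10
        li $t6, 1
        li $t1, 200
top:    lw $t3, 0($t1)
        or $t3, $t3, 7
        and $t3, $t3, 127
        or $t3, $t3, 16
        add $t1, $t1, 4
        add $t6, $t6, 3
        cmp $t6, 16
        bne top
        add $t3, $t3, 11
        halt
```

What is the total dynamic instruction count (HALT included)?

$t3=10
$t6=1
$t1=200
$t3=M[200]=25
$t3=25|7=31
$t3=31&127=31
$t3=31|16=31
$t1=200+4=204
$t6=1+3=4
cmp $t6, 16  (cmp 4,16)
bne top: taken
$t3=M[204]=12
$t3=12|7=15
$t3=15&127=15
$t3=15|16=31
$t1=204+4=208
$t6=4+3=7
cmp $t6, 16  (cmp 7,16)
bne top: taken
$t3=M[208]=-4
$t3=(-4)|7=-1
$t3=(-1)&127=127
$t3=127|16=127
$t1=208+4=212
$t6=7+3=10
cmp $t6, 16  (cmp 10,16)
bne top: taken
$t3=M[212]=13
$t3=13|7=15
$t3=15&127=15
$t3=15|16=31
$t1=212+4=216
$t6=10+3=13
cmp $t6, 16  (cmp 13,16)
bne top: taken
$t3=M[216]=20
$t3=20|7=23
$t3=23&127=23
$t3=23|16=23
$t1=216+4=220
$t6=13+3=16
cmp $t6, 16  (cmp 16,16)
bne top: not taken
$t3=23+11=34
halt.
Total executed instructions: 45.

45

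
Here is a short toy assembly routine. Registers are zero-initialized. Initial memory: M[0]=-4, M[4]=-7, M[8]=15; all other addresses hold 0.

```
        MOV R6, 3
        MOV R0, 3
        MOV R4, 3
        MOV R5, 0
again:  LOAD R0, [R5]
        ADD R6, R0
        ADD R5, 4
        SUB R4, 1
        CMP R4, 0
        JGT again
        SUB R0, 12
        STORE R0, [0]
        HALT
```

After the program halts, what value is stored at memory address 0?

3

after MOV R6, 3: R6=3
after MOV R0, 3: R0=3
after MOV R4, 3: R4=3
after MOV R5, 0: R5=0
after LOAD R0, [R5]: R0=M[0]=-4
after ADD R6, R0: R6=3+(-4)=-1
after ADD R5, 4: R5=0+4=4
after SUB R4, 1: R4=3-1=2
CMP R4, 0  (cmp 2,0)
JGT again: taken
after LOAD R0, [R5]: R0=M[4]=-7
after ADD R6, R0: R6=(-1)+(-7)=-8
after ADD R5, 4: R5=4+4=8
after SUB R4, 1: R4=2-1=1
CMP R4, 0  (cmp 1,0)
JGT again: taken
after LOAD R0, [R5]: R0=M[8]=15
after ADD R6, R0: R6=(-8)+15=7
after ADD R5, 4: R5=8+4=12
after SUB R4, 1: R4=1-1=0
CMP R4, 0  (cmp 0,0)
JGT again: not taken
after SUB R0, 12: R0=15-12=3
STORE R0, [0] → M[0]=3
halt.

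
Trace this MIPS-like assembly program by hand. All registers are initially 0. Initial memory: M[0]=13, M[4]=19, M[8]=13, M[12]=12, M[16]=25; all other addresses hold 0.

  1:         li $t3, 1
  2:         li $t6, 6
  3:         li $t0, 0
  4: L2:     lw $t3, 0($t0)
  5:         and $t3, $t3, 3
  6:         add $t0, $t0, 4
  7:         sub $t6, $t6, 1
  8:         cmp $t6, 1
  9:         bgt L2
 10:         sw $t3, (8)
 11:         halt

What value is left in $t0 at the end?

li $t3, 1 → $t3=1
li $t6, 6 → $t6=6
li $t0, 0 → $t0=0
lw $t3, 0($t0) → $t3=M[0]=13
and $t3, $t3, 3 → $t3=13&3=1
add $t0, $t0, 4 → $t0=0+4=4
sub $t6, $t6, 1 → $t6=6-1=5
cmp $t6, 1  (cmp 5,1)
bgt L2: taken
lw $t3, 0($t0) → $t3=M[4]=19
and $t3, $t3, 3 → $t3=19&3=3
add $t0, $t0, 4 → $t0=4+4=8
sub $t6, $t6, 1 → $t6=5-1=4
cmp $t6, 1  (cmp 4,1)
bgt L2: taken
lw $t3, 0($t0) → $t3=M[8]=13
and $t3, $t3, 3 → $t3=13&3=1
add $t0, $t0, 4 → $t0=8+4=12
sub $t6, $t6, 1 → $t6=4-1=3
cmp $t6, 1  (cmp 3,1)
bgt L2: taken
lw $t3, 0($t0) → $t3=M[12]=12
and $t3, $t3, 3 → $t3=12&3=0
add $t0, $t0, 4 → $t0=12+4=16
sub $t6, $t6, 1 → $t6=3-1=2
cmp $t6, 1  (cmp 2,1)
bgt L2: taken
lw $t3, 0($t0) → $t3=M[16]=25
and $t3, $t3, 3 → $t3=25&3=1
add $t0, $t0, 4 → $t0=16+4=20
sub $t6, $t6, 1 → $t6=2-1=1
cmp $t6, 1  (cmp 1,1)
bgt L2: not taken
sw $t3, (8) → M[8]=1
halt.

20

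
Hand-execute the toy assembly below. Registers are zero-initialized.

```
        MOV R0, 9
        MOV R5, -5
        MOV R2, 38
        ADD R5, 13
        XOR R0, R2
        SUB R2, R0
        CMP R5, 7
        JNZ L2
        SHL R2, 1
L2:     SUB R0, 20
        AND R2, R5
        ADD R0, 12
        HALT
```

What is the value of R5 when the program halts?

8

after MOV R0, 9: R0=9
after MOV R5, -5: R5=-5
after MOV R2, 38: R2=38
after ADD R5, 13: R5=(-5)+13=8
after XOR R0, R2: R0=9^38=47
after SUB R2, R0: R2=38-47=-9
CMP R5, 7  (cmp 8,7)
JNZ L2: taken
after SUB R0, 20: R0=47-20=27
after AND R2, R5: R2=(-9)&8=0
after ADD R0, 12: R0=27+12=39
halt.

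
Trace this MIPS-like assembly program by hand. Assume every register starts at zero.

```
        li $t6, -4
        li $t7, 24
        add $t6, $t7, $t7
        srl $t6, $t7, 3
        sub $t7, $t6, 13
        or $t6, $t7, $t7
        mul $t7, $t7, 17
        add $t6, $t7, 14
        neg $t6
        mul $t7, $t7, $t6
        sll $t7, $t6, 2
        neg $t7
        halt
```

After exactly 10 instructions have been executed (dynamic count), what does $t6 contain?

156

after li $t6, -4: $t6=-4
after li $t7, 24: $t7=24
after add $t6, $t7, $t7: $t6=24+24=48
after srl $t6, $t7, 3: $t6=24>>3=3
after sub $t7, $t6, 13: $t7=3-13=-10
after or $t6, $t7, $t7: $t6=(-10)|(-10)=-10
after mul $t7, $t7, 17: $t7=(-10)*17=-170
after add $t6, $t7, 14: $t6=(-170)+14=-156
after neg $t6: $t6=-(-156)=156
after mul $t7, $t7, $t6: $t7=(-170)*156=-26520
After step 10: $t6 = 156.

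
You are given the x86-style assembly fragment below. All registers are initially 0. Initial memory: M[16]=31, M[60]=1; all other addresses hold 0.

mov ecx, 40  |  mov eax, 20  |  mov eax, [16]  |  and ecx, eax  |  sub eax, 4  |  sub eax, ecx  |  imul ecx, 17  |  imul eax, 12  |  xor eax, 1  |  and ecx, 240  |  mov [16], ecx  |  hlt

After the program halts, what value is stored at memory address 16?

128

after mov ecx, 40: ecx=40
after mov eax, 20: eax=20
after mov eax, [16]: eax=M[16]=31
after and ecx, eax: ecx=40&31=8
after sub eax, 4: eax=31-4=27
after sub eax, ecx: eax=27-8=19
after imul ecx, 17: ecx=8*17=136
after imul eax, 12: eax=19*12=228
after xor eax, 1: eax=228^1=229
after and ecx, 240: ecx=136&240=128
mov [16], ecx → M[16]=128
halt.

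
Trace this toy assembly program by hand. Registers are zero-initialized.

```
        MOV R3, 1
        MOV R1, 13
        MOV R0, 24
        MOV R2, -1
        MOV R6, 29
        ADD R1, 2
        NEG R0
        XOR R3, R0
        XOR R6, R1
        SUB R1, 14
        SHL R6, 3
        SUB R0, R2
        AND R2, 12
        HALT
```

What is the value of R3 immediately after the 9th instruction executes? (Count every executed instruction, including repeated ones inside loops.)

MOV R3, 1 → R3=1
MOV R1, 13 → R1=13
MOV R0, 24 → R0=24
MOV R2, -1 → R2=-1
MOV R6, 29 → R6=29
ADD R1, 2 → R1=13+2=15
NEG R0 → R0=-(24)=-24
XOR R3, R0 → R3=1^(-24)=-23
XOR R6, R1 → R6=29^15=18
After step 9: R3 = -23.

-23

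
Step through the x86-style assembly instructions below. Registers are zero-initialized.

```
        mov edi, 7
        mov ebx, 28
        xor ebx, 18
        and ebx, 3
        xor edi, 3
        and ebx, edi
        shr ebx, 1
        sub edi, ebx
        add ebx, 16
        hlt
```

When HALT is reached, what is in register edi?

4

edi=7
ebx=28
ebx=28^18=14
ebx=14&3=2
edi=7^3=4
ebx=2&4=0
ebx=0>>1=0
edi=4-0=4
ebx=0+16=16
halt.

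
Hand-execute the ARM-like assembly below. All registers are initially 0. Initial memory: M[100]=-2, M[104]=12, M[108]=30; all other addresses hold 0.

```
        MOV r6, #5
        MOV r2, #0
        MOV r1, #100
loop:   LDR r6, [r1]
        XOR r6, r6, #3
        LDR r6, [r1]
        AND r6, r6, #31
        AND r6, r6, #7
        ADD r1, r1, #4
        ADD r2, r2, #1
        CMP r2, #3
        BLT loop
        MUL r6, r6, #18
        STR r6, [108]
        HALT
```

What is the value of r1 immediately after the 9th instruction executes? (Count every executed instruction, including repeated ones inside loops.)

104

r6=5
r2=0
r1=100
r6=M[100]=-2
r6=(-2)^3=-3
r6=M[100]=-2
r6=(-2)&31=30
r6=30&7=6
r1=100+4=104
After step 9: r1 = 104.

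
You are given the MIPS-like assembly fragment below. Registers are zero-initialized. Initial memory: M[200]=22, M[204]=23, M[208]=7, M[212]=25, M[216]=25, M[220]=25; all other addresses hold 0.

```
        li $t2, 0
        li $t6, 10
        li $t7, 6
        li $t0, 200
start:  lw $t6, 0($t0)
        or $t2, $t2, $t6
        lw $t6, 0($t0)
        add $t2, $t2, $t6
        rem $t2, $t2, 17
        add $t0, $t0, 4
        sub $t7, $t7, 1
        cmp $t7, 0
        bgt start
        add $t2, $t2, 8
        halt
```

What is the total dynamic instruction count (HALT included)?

60

after li $t2, 0: $t2=0
after li $t6, 10: $t6=10
after li $t7, 6: $t7=6
after li $t0, 200: $t0=200
after lw $t6, 0($t0): $t6=M[200]=22
after or $t2, $t2, $t6: $t2=0|22=22
after lw $t6, 0($t0): $t6=M[200]=22
after add $t2, $t2, $t6: $t2=22+22=44
after rem $t2, $t2, 17: $t2=44%17=10
after add $t0, $t0, 4: $t0=200+4=204
after sub $t7, $t7, 1: $t7=6-1=5
cmp $t7, 0  (cmp 5,0)
bgt start: taken
after lw $t6, 0($t0): $t6=M[204]=23
after or $t2, $t2, $t6: $t2=10|23=31
after lw $t6, 0($t0): $t6=M[204]=23
after add $t2, $t2, $t6: $t2=31+23=54
after rem $t2, $t2, 17: $t2=54%17=3
after add $t0, $t0, 4: $t0=204+4=208
after sub $t7, $t7, 1: $t7=5-1=4
cmp $t7, 0  (cmp 4,0)
bgt start: taken
after lw $t6, 0($t0): $t6=M[208]=7
after or $t2, $t2, $t6: $t2=3|7=7
after lw $t6, 0($t0): $t6=M[208]=7
after add $t2, $t2, $t6: $t2=7+7=14
after rem $t2, $t2, 17: $t2=14%17=14
after add $t0, $t0, 4: $t0=208+4=212
after sub $t7, $t7, 1: $t7=4-1=3
cmp $t7, 0  (cmp 3,0)
bgt start: taken
after lw $t6, 0($t0): $t6=M[212]=25
after or $t2, $t2, $t6: $t2=14|25=31
after lw $t6, 0($t0): $t6=M[212]=25
after add $t2, $t2, $t6: $t2=31+25=56
after rem $t2, $t2, 17: $t2=56%17=5
after add $t0, $t0, 4: $t0=212+4=216
after sub $t7, $t7, 1: $t7=3-1=2
cmp $t7, 0  (cmp 2,0)
bgt start: taken
after lw $t6, 0($t0): $t6=M[216]=25
after or $t2, $t2, $t6: $t2=5|25=29
after lw $t6, 0($t0): $t6=M[216]=25
after add $t2, $t2, $t6: $t2=29+25=54
after rem $t2, $t2, 17: $t2=54%17=3
after add $t0, $t0, 4: $t0=216+4=220
after sub $t7, $t7, 1: $t7=2-1=1
cmp $t7, 0  (cmp 1,0)
bgt start: taken
after lw $t6, 0($t0): $t6=M[220]=25
after or $t2, $t2, $t6: $t2=3|25=27
after lw $t6, 0($t0): $t6=M[220]=25
after add $t2, $t2, $t6: $t2=27+25=52
after rem $t2, $t2, 17: $t2=52%17=1
after add $t0, $t0, 4: $t0=220+4=224
after sub $t7, $t7, 1: $t7=1-1=0
cmp $t7, 0  (cmp 0,0)
bgt start: not taken
after add $t2, $t2, 8: $t2=1+8=9
halt.
Total executed instructions: 60.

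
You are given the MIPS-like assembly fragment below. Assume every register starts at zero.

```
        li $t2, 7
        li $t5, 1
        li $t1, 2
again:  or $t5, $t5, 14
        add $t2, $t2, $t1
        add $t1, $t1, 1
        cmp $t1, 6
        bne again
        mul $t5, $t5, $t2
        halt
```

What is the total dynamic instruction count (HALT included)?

25

$t2=7
$t5=1
$t1=2
$t5=1|14=15
$t2=7+2=9
$t1=2+1=3
cmp $t1, 6  (cmp 3,6)
bne again: taken
$t5=15|14=15
$t2=9+3=12
$t1=3+1=4
cmp $t1, 6  (cmp 4,6)
bne again: taken
$t5=15|14=15
$t2=12+4=16
$t1=4+1=5
cmp $t1, 6  (cmp 5,6)
bne again: taken
$t5=15|14=15
$t2=16+5=21
$t1=5+1=6
cmp $t1, 6  (cmp 6,6)
bne again: not taken
$t5=15*21=315
halt.
Total executed instructions: 25.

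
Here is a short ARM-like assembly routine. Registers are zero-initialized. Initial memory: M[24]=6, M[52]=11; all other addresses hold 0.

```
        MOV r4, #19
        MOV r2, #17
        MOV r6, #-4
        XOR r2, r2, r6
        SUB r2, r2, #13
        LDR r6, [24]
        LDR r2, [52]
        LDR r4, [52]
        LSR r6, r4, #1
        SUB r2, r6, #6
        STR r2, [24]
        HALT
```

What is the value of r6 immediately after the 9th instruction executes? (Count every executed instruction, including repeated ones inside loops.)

5

MOV r4, #19 → r4=19
MOV r2, #17 → r2=17
MOV r6, #-4 → r6=-4
XOR r2, r2, r6 → r2=17^(-4)=-19
SUB r2, r2, #13 → r2=(-19)-13=-32
LDR r6, [24] → r6=M[24]=6
LDR r2, [52] → r2=M[52]=11
LDR r4, [52] → r4=M[52]=11
LSR r6, r4, #1 → r6=11>>1=5
After step 9: r6 = 5.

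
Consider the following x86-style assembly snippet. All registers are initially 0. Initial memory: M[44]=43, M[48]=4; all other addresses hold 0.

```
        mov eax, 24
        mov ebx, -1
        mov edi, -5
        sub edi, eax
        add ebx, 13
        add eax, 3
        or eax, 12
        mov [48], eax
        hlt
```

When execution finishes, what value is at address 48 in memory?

eax=24
ebx=-1
edi=-5
edi=(-5)-24=-29
ebx=(-1)+13=12
eax=24+3=27
eax=27|12=31
mov [48], eax → M[48]=31
halt.

31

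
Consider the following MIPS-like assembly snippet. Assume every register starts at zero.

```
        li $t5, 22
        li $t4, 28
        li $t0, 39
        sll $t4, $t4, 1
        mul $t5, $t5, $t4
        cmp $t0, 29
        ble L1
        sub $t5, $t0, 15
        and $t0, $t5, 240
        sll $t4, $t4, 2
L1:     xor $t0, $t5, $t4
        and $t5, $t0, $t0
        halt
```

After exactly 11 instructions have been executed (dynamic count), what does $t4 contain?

$t5=22
$t4=28
$t0=39
$t4=28<<1=56
$t5=22*56=1232
cmp $t0, 29  (cmp 39,29)
ble L1: not taken
$t5=39-15=24
$t0=24&240=16
$t4=56<<2=224
$t0=24^224=248
After step 11: $t4 = 224.

224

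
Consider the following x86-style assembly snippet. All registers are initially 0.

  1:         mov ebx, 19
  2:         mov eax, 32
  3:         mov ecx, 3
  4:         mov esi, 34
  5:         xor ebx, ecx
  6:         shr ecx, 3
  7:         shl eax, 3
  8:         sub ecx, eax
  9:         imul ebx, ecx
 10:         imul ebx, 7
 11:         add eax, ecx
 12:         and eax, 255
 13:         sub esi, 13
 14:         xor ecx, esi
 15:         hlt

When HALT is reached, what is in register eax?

0

ebx=19
eax=32
ecx=3
esi=34
ebx=19^3=16
ecx=3>>3=0
eax=32<<3=256
ecx=0-256=-256
ebx=16*(-256)=-4096
ebx=(-4096)*7=-28672
eax=256+(-256)=0
eax=0&255=0
esi=34-13=21
ecx=(-256)^21=-235
halt.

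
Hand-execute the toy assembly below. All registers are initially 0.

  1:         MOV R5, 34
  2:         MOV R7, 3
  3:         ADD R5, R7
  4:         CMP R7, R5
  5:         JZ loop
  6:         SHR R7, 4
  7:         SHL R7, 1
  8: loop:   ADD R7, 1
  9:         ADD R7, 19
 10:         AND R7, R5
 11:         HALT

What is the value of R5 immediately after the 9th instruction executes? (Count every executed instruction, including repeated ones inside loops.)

R5=34
R7=3
R5=34+3=37
CMP R7, R5  (cmp 3,37)
JZ loop: not taken
R7=3>>4=0
R7=0<<1=0
R7=0+1=1
R7=1+19=20
After step 9: R5 = 37.

37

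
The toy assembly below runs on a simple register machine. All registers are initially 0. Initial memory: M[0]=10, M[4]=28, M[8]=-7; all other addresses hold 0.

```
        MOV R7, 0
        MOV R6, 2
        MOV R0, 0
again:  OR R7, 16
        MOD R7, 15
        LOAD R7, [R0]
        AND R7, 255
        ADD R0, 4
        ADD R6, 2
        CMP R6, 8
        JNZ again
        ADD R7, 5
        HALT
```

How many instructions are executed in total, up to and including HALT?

after MOV R7, 0: R7=0
after MOV R6, 2: R6=2
after MOV R0, 0: R0=0
after OR R7, 16: R7=0|16=16
after MOD R7, 15: R7=16%15=1
after LOAD R7, [R0]: R7=M[0]=10
after AND R7, 255: R7=10&255=10
after ADD R0, 4: R0=0+4=4
after ADD R6, 2: R6=2+2=4
CMP R6, 8  (cmp 4,8)
JNZ again: taken
after OR R7, 16: R7=10|16=26
after MOD R7, 15: R7=26%15=11
after LOAD R7, [R0]: R7=M[4]=28
after AND R7, 255: R7=28&255=28
after ADD R0, 4: R0=4+4=8
after ADD R6, 2: R6=4+2=6
CMP R6, 8  (cmp 6,8)
JNZ again: taken
after OR R7, 16: R7=28|16=28
after MOD R7, 15: R7=28%15=13
after LOAD R7, [R0]: R7=M[8]=-7
after AND R7, 255: R7=(-7)&255=249
after ADD R0, 4: R0=8+4=12
after ADD R6, 2: R6=6+2=8
CMP R6, 8  (cmp 8,8)
JNZ again: not taken
after ADD R7, 5: R7=249+5=254
halt.
Total executed instructions: 29.

29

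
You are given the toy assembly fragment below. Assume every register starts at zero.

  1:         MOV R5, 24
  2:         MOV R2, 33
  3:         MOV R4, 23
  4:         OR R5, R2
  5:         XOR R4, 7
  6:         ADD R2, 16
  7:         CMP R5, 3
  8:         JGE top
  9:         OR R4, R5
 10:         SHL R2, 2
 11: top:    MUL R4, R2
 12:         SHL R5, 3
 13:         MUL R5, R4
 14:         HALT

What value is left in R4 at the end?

MOV R5, 24 → R5=24
MOV R2, 33 → R2=33
MOV R4, 23 → R4=23
OR R5, R2 → R5=24|33=57
XOR R4, 7 → R4=23^7=16
ADD R2, 16 → R2=33+16=49
CMP R5, 3  (cmp 57,3)
JGE top: taken
MUL R4, R2 → R4=16*49=784
SHL R5, 3 → R5=57<<3=456
MUL R5, R4 → R5=456*784=357504
halt.

784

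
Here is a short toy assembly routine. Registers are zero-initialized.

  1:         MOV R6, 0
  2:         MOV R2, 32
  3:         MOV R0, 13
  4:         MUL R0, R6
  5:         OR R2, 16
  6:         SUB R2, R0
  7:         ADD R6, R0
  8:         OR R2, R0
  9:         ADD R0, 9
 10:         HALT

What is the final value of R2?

R6=0
R2=32
R0=13
R0=13*0=0
R2=32|16=48
R2=48-0=48
R6=0+0=0
R2=48|0=48
R0=0+9=9
halt.

48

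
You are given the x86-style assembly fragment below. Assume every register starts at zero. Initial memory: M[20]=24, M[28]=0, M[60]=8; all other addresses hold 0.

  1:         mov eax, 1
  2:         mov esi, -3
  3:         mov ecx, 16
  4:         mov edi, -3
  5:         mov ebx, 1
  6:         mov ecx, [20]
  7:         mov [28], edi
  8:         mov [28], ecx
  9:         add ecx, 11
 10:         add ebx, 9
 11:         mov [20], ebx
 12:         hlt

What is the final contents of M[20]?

10

mov eax, 1 → eax=1
mov esi, -3 → esi=-3
mov ecx, 16 → ecx=16
mov edi, -3 → edi=-3
mov ebx, 1 → ebx=1
mov ecx, [20] → ecx=M[20]=24
mov [28], edi → M[28]=-3
mov [28], ecx → M[28]=24
add ecx, 11 → ecx=24+11=35
add ebx, 9 → ebx=1+9=10
mov [20], ebx → M[20]=10
halt.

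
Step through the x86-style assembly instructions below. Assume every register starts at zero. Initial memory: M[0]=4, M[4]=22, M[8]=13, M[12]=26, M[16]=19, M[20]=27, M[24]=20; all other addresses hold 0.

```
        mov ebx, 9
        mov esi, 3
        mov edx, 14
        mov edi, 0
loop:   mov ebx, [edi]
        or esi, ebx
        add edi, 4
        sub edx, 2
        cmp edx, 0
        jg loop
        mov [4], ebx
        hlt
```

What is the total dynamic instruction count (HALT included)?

48

mov ebx, 9 → ebx=9
mov esi, 3 → esi=3
mov edx, 14 → edx=14
mov edi, 0 → edi=0
mov ebx, [edi] → ebx=M[0]=4
or esi, ebx → esi=3|4=7
add edi, 4 → edi=0+4=4
sub edx, 2 → edx=14-2=12
cmp edx, 0  (cmp 12,0)
jg loop: taken
mov ebx, [edi] → ebx=M[4]=22
or esi, ebx → esi=7|22=23
add edi, 4 → edi=4+4=8
sub edx, 2 → edx=12-2=10
cmp edx, 0  (cmp 10,0)
jg loop: taken
mov ebx, [edi] → ebx=M[8]=13
or esi, ebx → esi=23|13=31
add edi, 4 → edi=8+4=12
sub edx, 2 → edx=10-2=8
cmp edx, 0  (cmp 8,0)
jg loop: taken
mov ebx, [edi] → ebx=M[12]=26
or esi, ebx → esi=31|26=31
add edi, 4 → edi=12+4=16
sub edx, 2 → edx=8-2=6
cmp edx, 0  (cmp 6,0)
jg loop: taken
mov ebx, [edi] → ebx=M[16]=19
or esi, ebx → esi=31|19=31
add edi, 4 → edi=16+4=20
sub edx, 2 → edx=6-2=4
cmp edx, 0  (cmp 4,0)
jg loop: taken
mov ebx, [edi] → ebx=M[20]=27
or esi, ebx → esi=31|27=31
add edi, 4 → edi=20+4=24
sub edx, 2 → edx=4-2=2
cmp edx, 0  (cmp 2,0)
jg loop: taken
mov ebx, [edi] → ebx=M[24]=20
or esi, ebx → esi=31|20=31
add edi, 4 → edi=24+4=28
sub edx, 2 → edx=2-2=0
cmp edx, 0  (cmp 0,0)
jg loop: not taken
mov [4], ebx → M[4]=20
halt.
Total executed instructions: 48.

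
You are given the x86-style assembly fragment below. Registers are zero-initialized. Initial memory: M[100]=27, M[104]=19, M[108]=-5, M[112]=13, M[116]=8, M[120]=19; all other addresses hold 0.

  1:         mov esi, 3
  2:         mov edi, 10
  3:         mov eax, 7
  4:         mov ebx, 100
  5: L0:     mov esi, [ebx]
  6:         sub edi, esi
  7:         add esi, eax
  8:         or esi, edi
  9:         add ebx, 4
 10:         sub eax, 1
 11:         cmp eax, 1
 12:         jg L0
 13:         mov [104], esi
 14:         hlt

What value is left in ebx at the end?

124

after mov esi, 3: esi=3
after mov edi, 10: edi=10
after mov eax, 7: eax=7
after mov ebx, 100: ebx=100
after mov esi, [ebx]: esi=M[100]=27
after sub edi, esi: edi=10-27=-17
after add esi, eax: esi=27+7=34
after or esi, edi: esi=34|(-17)=-17
after add ebx, 4: ebx=100+4=104
after sub eax, 1: eax=7-1=6
cmp eax, 1  (cmp 6,1)
jg L0: taken
after mov esi, [ebx]: esi=M[104]=19
after sub edi, esi: edi=(-17)-19=-36
after add esi, eax: esi=19+6=25
after or esi, edi: esi=25|(-36)=-35
after add ebx, 4: ebx=104+4=108
after sub eax, 1: eax=6-1=5
cmp eax, 1  (cmp 5,1)
jg L0: taken
after mov esi, [ebx]: esi=M[108]=-5
after sub edi, esi: edi=(-36)-(-5)=-31
after add esi, eax: esi=(-5)+5=0
after or esi, edi: esi=0|(-31)=-31
after add ebx, 4: ebx=108+4=112
after sub eax, 1: eax=5-1=4
cmp eax, 1  (cmp 4,1)
jg L0: taken
after mov esi, [ebx]: esi=M[112]=13
after sub edi, esi: edi=(-31)-13=-44
after add esi, eax: esi=13+4=17
after or esi, edi: esi=17|(-44)=-43
after add ebx, 4: ebx=112+4=116
after sub eax, 1: eax=4-1=3
cmp eax, 1  (cmp 3,1)
jg L0: taken
after mov esi, [ebx]: esi=M[116]=8
after sub edi, esi: edi=(-44)-8=-52
after add esi, eax: esi=8+3=11
after or esi, edi: esi=11|(-52)=-49
after add ebx, 4: ebx=116+4=120
after sub eax, 1: eax=3-1=2
cmp eax, 1  (cmp 2,1)
jg L0: taken
after mov esi, [ebx]: esi=M[120]=19
after sub edi, esi: edi=(-52)-19=-71
after add esi, eax: esi=19+2=21
after or esi, edi: esi=21|(-71)=-67
after add ebx, 4: ebx=120+4=124
after sub eax, 1: eax=2-1=1
cmp eax, 1  (cmp 1,1)
jg L0: not taken
mov [104], esi → M[104]=-67
halt.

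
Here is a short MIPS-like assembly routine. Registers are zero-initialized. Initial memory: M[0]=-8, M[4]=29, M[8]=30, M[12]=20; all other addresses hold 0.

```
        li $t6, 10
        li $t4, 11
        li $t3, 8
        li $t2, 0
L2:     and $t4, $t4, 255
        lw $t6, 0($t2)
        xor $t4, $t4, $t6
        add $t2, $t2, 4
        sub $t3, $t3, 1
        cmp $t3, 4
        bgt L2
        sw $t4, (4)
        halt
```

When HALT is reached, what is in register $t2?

16

after li $t6, 10: $t6=10
after li $t4, 11: $t4=11
after li $t3, 8: $t3=8
after li $t2, 0: $t2=0
after and $t4, $t4, 255: $t4=11&255=11
after lw $t6, 0($t2): $t6=M[0]=-8
after xor $t4, $t4, $t6: $t4=11^(-8)=-13
after add $t2, $t2, 4: $t2=0+4=4
after sub $t3, $t3, 1: $t3=8-1=7
cmp $t3, 4  (cmp 7,4)
bgt L2: taken
after and $t4, $t4, 255: $t4=(-13)&255=243
after lw $t6, 0($t2): $t6=M[4]=29
after xor $t4, $t4, $t6: $t4=243^29=238
after add $t2, $t2, 4: $t2=4+4=8
after sub $t3, $t3, 1: $t3=7-1=6
cmp $t3, 4  (cmp 6,4)
bgt L2: taken
after and $t4, $t4, 255: $t4=238&255=238
after lw $t6, 0($t2): $t6=M[8]=30
after xor $t4, $t4, $t6: $t4=238^30=240
after add $t2, $t2, 4: $t2=8+4=12
after sub $t3, $t3, 1: $t3=6-1=5
cmp $t3, 4  (cmp 5,4)
bgt L2: taken
after and $t4, $t4, 255: $t4=240&255=240
after lw $t6, 0($t2): $t6=M[12]=20
after xor $t4, $t4, $t6: $t4=240^20=228
after add $t2, $t2, 4: $t2=12+4=16
after sub $t3, $t3, 1: $t3=5-1=4
cmp $t3, 4  (cmp 4,4)
bgt L2: not taken
sw $t4, (4) → M[4]=228
halt.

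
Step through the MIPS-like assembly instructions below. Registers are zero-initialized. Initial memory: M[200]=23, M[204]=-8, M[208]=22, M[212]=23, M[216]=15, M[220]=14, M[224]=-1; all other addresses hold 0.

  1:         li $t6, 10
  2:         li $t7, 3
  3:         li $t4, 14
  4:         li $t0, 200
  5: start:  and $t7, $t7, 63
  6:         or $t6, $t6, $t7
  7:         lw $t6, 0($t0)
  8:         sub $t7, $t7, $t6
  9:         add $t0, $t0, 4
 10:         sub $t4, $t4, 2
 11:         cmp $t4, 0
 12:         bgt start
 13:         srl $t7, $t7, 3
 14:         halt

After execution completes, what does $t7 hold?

li $t6, 10 → $t6=10
li $t7, 3 → $t7=3
li $t4, 14 → $t4=14
li $t0, 200 → $t0=200
and $t7, $t7, 63 → $t7=3&63=3
or $t6, $t6, $t7 → $t6=10|3=11
lw $t6, 0($t0) → $t6=M[200]=23
sub $t7, $t7, $t6 → $t7=3-23=-20
add $t0, $t0, 4 → $t0=200+4=204
sub $t4, $t4, 2 → $t4=14-2=12
cmp $t4, 0  (cmp 12,0)
bgt start: taken
and $t7, $t7, 63 → $t7=(-20)&63=44
or $t6, $t6, $t7 → $t6=23|44=63
lw $t6, 0($t0) → $t6=M[204]=-8
sub $t7, $t7, $t6 → $t7=44-(-8)=52
add $t0, $t0, 4 → $t0=204+4=208
sub $t4, $t4, 2 → $t4=12-2=10
cmp $t4, 0  (cmp 10,0)
bgt start: taken
and $t7, $t7, 63 → $t7=52&63=52
or $t6, $t6, $t7 → $t6=(-8)|52=-4
lw $t6, 0($t0) → $t6=M[208]=22
sub $t7, $t7, $t6 → $t7=52-22=30
add $t0, $t0, 4 → $t0=208+4=212
sub $t4, $t4, 2 → $t4=10-2=8
cmp $t4, 0  (cmp 8,0)
bgt start: taken
and $t7, $t7, 63 → $t7=30&63=30
or $t6, $t6, $t7 → $t6=22|30=30
lw $t6, 0($t0) → $t6=M[212]=23
sub $t7, $t7, $t6 → $t7=30-23=7
add $t0, $t0, 4 → $t0=212+4=216
sub $t4, $t4, 2 → $t4=8-2=6
cmp $t4, 0  (cmp 6,0)
bgt start: taken
and $t7, $t7, 63 → $t7=7&63=7
or $t6, $t6, $t7 → $t6=23|7=23
lw $t6, 0($t0) → $t6=M[216]=15
sub $t7, $t7, $t6 → $t7=7-15=-8
add $t0, $t0, 4 → $t0=216+4=220
sub $t4, $t4, 2 → $t4=6-2=4
cmp $t4, 0  (cmp 4,0)
bgt start: taken
and $t7, $t7, 63 → $t7=(-8)&63=56
or $t6, $t6, $t7 → $t6=15|56=63
lw $t6, 0($t0) → $t6=M[220]=14
sub $t7, $t7, $t6 → $t7=56-14=42
add $t0, $t0, 4 → $t0=220+4=224
sub $t4, $t4, 2 → $t4=4-2=2
cmp $t4, 0  (cmp 2,0)
bgt start: taken
and $t7, $t7, 63 → $t7=42&63=42
or $t6, $t6, $t7 → $t6=14|42=46
lw $t6, 0($t0) → $t6=M[224]=-1
sub $t7, $t7, $t6 → $t7=42-(-1)=43
add $t0, $t0, 4 → $t0=224+4=228
sub $t4, $t4, 2 → $t4=2-2=0
cmp $t4, 0  (cmp 0,0)
bgt start: not taken
srl $t7, $t7, 3 → $t7=43>>3=5
halt.

5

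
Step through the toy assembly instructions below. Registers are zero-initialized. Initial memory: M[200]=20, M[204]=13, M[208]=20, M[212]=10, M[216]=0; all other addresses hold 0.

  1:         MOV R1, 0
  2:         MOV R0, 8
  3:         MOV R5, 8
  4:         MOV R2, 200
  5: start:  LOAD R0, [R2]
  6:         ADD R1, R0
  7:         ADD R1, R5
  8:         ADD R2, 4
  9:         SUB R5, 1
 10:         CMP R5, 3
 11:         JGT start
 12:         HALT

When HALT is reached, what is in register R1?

after MOV R1, 0: R1=0
after MOV R0, 8: R0=8
after MOV R5, 8: R5=8
after MOV R2, 200: R2=200
after LOAD R0, [R2]: R0=M[200]=20
after ADD R1, R0: R1=0+20=20
after ADD R1, R5: R1=20+8=28
after ADD R2, 4: R2=200+4=204
after SUB R5, 1: R5=8-1=7
CMP R5, 3  (cmp 7,3)
JGT start: taken
after LOAD R0, [R2]: R0=M[204]=13
after ADD R1, R0: R1=28+13=41
after ADD R1, R5: R1=41+7=48
after ADD R2, 4: R2=204+4=208
after SUB R5, 1: R5=7-1=6
CMP R5, 3  (cmp 6,3)
JGT start: taken
after LOAD R0, [R2]: R0=M[208]=20
after ADD R1, R0: R1=48+20=68
after ADD R1, R5: R1=68+6=74
after ADD R2, 4: R2=208+4=212
after SUB R5, 1: R5=6-1=5
CMP R5, 3  (cmp 5,3)
JGT start: taken
after LOAD R0, [R2]: R0=M[212]=10
after ADD R1, R0: R1=74+10=84
after ADD R1, R5: R1=84+5=89
after ADD R2, 4: R2=212+4=216
after SUB R5, 1: R5=5-1=4
CMP R5, 3  (cmp 4,3)
JGT start: taken
after LOAD R0, [R2]: R0=M[216]=0
after ADD R1, R0: R1=89+0=89
after ADD R1, R5: R1=89+4=93
after ADD R2, 4: R2=216+4=220
after SUB R5, 1: R5=4-1=3
CMP R5, 3  (cmp 3,3)
JGT start: not taken
halt.

93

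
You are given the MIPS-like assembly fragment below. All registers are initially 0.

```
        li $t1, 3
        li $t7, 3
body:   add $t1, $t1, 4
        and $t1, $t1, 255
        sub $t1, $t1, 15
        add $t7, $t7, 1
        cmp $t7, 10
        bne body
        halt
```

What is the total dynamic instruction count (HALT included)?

45

li $t1, 3 → $t1=3
li $t7, 3 → $t7=3
add $t1, $t1, 4 → $t1=3+4=7
and $t1, $t1, 255 → $t1=7&255=7
sub $t1, $t1, 15 → $t1=7-15=-8
add $t7, $t7, 1 → $t7=3+1=4
cmp $t7, 10  (cmp 4,10)
bne body: taken
add $t1, $t1, 4 → $t1=(-8)+4=-4
and $t1, $t1, 255 → $t1=(-4)&255=252
sub $t1, $t1, 15 → $t1=252-15=237
add $t7, $t7, 1 → $t7=4+1=5
cmp $t7, 10  (cmp 5,10)
bne body: taken
add $t1, $t1, 4 → $t1=237+4=241
and $t1, $t1, 255 → $t1=241&255=241
sub $t1, $t1, 15 → $t1=241-15=226
add $t7, $t7, 1 → $t7=5+1=6
cmp $t7, 10  (cmp 6,10)
bne body: taken
add $t1, $t1, 4 → $t1=226+4=230
and $t1, $t1, 255 → $t1=230&255=230
sub $t1, $t1, 15 → $t1=230-15=215
add $t7, $t7, 1 → $t7=6+1=7
cmp $t7, 10  (cmp 7,10)
bne body: taken
add $t1, $t1, 4 → $t1=215+4=219
and $t1, $t1, 255 → $t1=219&255=219
sub $t1, $t1, 15 → $t1=219-15=204
add $t7, $t7, 1 → $t7=7+1=8
cmp $t7, 10  (cmp 8,10)
bne body: taken
add $t1, $t1, 4 → $t1=204+4=208
and $t1, $t1, 255 → $t1=208&255=208
sub $t1, $t1, 15 → $t1=208-15=193
add $t7, $t7, 1 → $t7=8+1=9
cmp $t7, 10  (cmp 9,10)
bne body: taken
add $t1, $t1, 4 → $t1=193+4=197
and $t1, $t1, 255 → $t1=197&255=197
sub $t1, $t1, 15 → $t1=197-15=182
add $t7, $t7, 1 → $t7=9+1=10
cmp $t7, 10  (cmp 10,10)
bne body: not taken
halt.
Total executed instructions: 45.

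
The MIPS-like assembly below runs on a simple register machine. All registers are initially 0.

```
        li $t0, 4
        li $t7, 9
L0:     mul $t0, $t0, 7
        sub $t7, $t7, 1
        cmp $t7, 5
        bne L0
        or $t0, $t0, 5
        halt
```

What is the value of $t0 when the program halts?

after li $t0, 4: $t0=4
after li $t7, 9: $t7=9
after mul $t0, $t0, 7: $t0=4*7=28
after sub $t7, $t7, 1: $t7=9-1=8
cmp $t7, 5  (cmp 8,5)
bne L0: taken
after mul $t0, $t0, 7: $t0=28*7=196
after sub $t7, $t7, 1: $t7=8-1=7
cmp $t7, 5  (cmp 7,5)
bne L0: taken
after mul $t0, $t0, 7: $t0=196*7=1372
after sub $t7, $t7, 1: $t7=7-1=6
cmp $t7, 5  (cmp 6,5)
bne L0: taken
after mul $t0, $t0, 7: $t0=1372*7=9604
after sub $t7, $t7, 1: $t7=6-1=5
cmp $t7, 5  (cmp 5,5)
bne L0: not taken
after or $t0, $t0, 5: $t0=9604|5=9605
halt.

9605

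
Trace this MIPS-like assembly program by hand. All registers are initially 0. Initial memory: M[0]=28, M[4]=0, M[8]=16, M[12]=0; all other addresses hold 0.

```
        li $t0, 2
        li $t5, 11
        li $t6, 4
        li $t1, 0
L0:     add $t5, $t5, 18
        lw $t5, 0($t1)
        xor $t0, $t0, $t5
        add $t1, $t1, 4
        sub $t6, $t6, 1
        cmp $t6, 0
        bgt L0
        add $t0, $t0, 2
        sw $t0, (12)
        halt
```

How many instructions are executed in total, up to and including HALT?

35

$t0=2
$t5=11
$t6=4
$t1=0
$t5=11+18=29
$t5=M[0]=28
$t0=2^28=30
$t1=0+4=4
$t6=4-1=3
cmp $t6, 0  (cmp 3,0)
bgt L0: taken
$t5=28+18=46
$t5=M[4]=0
$t0=30^0=30
$t1=4+4=8
$t6=3-1=2
cmp $t6, 0  (cmp 2,0)
bgt L0: taken
$t5=0+18=18
$t5=M[8]=16
$t0=30^16=14
$t1=8+4=12
$t6=2-1=1
cmp $t6, 0  (cmp 1,0)
bgt L0: taken
$t5=16+18=34
$t5=M[12]=0
$t0=14^0=14
$t1=12+4=16
$t6=1-1=0
cmp $t6, 0  (cmp 0,0)
bgt L0: not taken
$t0=14+2=16
sw $t0, (12) → M[12]=16
halt.
Total executed instructions: 35.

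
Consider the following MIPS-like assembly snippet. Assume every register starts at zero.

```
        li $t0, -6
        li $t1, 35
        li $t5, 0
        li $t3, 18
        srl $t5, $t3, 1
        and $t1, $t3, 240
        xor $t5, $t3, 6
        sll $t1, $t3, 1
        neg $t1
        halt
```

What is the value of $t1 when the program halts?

-36

li $t0, -6 → $t0=-6
li $t1, 35 → $t1=35
li $t5, 0 → $t5=0
li $t3, 18 → $t3=18
srl $t5, $t3, 1 → $t5=18>>1=9
and $t1, $t3, 240 → $t1=18&240=16
xor $t5, $t3, 6 → $t5=18^6=20
sll $t1, $t3, 1 → $t1=18<<1=36
neg $t1 → $t1=-(36)=-36
halt.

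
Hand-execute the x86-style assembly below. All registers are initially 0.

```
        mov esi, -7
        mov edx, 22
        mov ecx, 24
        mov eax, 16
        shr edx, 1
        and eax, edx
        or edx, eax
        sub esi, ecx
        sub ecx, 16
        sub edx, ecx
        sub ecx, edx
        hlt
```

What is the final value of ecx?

esi=-7
edx=22
ecx=24
eax=16
edx=22>>1=11
eax=16&11=0
edx=11|0=11
esi=(-7)-24=-31
ecx=24-16=8
edx=11-8=3
ecx=8-3=5
halt.

5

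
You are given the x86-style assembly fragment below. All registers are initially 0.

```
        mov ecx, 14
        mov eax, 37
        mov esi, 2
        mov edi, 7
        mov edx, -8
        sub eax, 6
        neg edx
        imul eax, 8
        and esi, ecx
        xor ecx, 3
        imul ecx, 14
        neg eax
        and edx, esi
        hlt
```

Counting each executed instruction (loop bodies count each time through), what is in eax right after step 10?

ecx=14
eax=37
esi=2
edi=7
edx=-8
eax=37-6=31
edx=-(-8)=8
eax=31*8=248
esi=2&14=2
ecx=14^3=13
After step 10: eax = 248.

248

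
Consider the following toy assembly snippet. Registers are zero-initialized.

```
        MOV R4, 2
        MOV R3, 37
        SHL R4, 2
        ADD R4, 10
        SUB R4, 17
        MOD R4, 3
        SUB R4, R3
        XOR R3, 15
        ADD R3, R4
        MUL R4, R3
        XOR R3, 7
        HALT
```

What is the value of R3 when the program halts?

1

MOV R4, 2 → R4=2
MOV R3, 37 → R3=37
SHL R4, 2 → R4=2<<2=8
ADD R4, 10 → R4=8+10=18
SUB R4, 17 → R4=18-17=1
MOD R4, 3 → R4=1%3=1
SUB R4, R3 → R4=1-37=-36
XOR R3, 15 → R3=37^15=42
ADD R3, R4 → R3=42+(-36)=6
MUL R4, R3 → R4=(-36)*6=-216
XOR R3, 7 → R3=6^7=1
halt.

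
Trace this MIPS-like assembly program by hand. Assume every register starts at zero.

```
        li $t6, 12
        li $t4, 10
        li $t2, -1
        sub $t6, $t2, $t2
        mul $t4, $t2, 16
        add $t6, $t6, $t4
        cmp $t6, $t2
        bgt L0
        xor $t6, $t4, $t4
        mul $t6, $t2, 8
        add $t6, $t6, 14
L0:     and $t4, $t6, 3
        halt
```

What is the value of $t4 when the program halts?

$t6=12
$t4=10
$t2=-1
$t6=(-1)-(-1)=0
$t4=(-1)*16=-16
$t6=0+(-16)=-16
cmp $t6, $t2  (cmp -16,-1)
bgt L0: not taken
$t6=(-16)^(-16)=0
$t6=(-1)*8=-8
$t6=(-8)+14=6
$t4=6&3=2
halt.

2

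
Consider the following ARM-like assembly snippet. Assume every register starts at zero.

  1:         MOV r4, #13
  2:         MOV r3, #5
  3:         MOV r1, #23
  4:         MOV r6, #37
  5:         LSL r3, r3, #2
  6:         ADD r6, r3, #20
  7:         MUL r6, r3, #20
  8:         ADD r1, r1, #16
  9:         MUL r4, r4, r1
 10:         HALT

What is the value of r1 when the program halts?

after MOV r4, #13: r4=13
after MOV r3, #5: r3=5
after MOV r1, #23: r1=23
after MOV r6, #37: r6=37
after LSL r3, r3, #2: r3=5<<2=20
after ADD r6, r3, #20: r6=20+20=40
after MUL r6, r3, #20: r6=20*20=400
after ADD r1, r1, #16: r1=23+16=39
after MUL r4, r4, r1: r4=13*39=507
halt.

39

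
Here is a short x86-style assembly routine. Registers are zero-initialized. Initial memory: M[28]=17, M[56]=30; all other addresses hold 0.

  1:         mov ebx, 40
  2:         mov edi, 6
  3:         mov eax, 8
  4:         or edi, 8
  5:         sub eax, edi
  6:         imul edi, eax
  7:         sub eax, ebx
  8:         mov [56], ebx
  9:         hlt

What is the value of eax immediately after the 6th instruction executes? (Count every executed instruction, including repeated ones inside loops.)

ebx=40
edi=6
eax=8
edi=6|8=14
eax=8-14=-6
edi=14*(-6)=-84
After step 6: eax = -6.

-6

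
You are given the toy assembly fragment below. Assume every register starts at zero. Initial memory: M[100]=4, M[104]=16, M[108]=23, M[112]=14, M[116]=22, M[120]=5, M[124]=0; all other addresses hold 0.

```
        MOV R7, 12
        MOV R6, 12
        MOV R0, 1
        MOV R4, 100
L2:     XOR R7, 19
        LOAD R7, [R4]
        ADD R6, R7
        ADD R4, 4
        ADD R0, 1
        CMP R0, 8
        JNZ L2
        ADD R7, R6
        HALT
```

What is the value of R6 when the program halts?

96

after MOV R7, 12: R7=12
after MOV R6, 12: R6=12
after MOV R0, 1: R0=1
after MOV R4, 100: R4=100
after XOR R7, 19: R7=12^19=31
after LOAD R7, [R4]: R7=M[100]=4
after ADD R6, R7: R6=12+4=16
after ADD R4, 4: R4=100+4=104
after ADD R0, 1: R0=1+1=2
CMP R0, 8  (cmp 2,8)
JNZ L2: taken
after XOR R7, 19: R7=4^19=23
after LOAD R7, [R4]: R7=M[104]=16
after ADD R6, R7: R6=16+16=32
after ADD R4, 4: R4=104+4=108
after ADD R0, 1: R0=2+1=3
CMP R0, 8  (cmp 3,8)
JNZ L2: taken
after XOR R7, 19: R7=16^19=3
after LOAD R7, [R4]: R7=M[108]=23
after ADD R6, R7: R6=32+23=55
after ADD R4, 4: R4=108+4=112
after ADD R0, 1: R0=3+1=4
CMP R0, 8  (cmp 4,8)
JNZ L2: taken
after XOR R7, 19: R7=23^19=4
after LOAD R7, [R4]: R7=M[112]=14
after ADD R6, R7: R6=55+14=69
after ADD R4, 4: R4=112+4=116
after ADD R0, 1: R0=4+1=5
CMP R0, 8  (cmp 5,8)
JNZ L2: taken
after XOR R7, 19: R7=14^19=29
after LOAD R7, [R4]: R7=M[116]=22
after ADD R6, R7: R6=69+22=91
after ADD R4, 4: R4=116+4=120
after ADD R0, 1: R0=5+1=6
CMP R0, 8  (cmp 6,8)
JNZ L2: taken
after XOR R7, 19: R7=22^19=5
after LOAD R7, [R4]: R7=M[120]=5
after ADD R6, R7: R6=91+5=96
after ADD R4, 4: R4=120+4=124
after ADD R0, 1: R0=6+1=7
CMP R0, 8  (cmp 7,8)
JNZ L2: taken
after XOR R7, 19: R7=5^19=22
after LOAD R7, [R4]: R7=M[124]=0
after ADD R6, R7: R6=96+0=96
after ADD R4, 4: R4=124+4=128
after ADD R0, 1: R0=7+1=8
CMP R0, 8  (cmp 8,8)
JNZ L2: not taken
after ADD R7, R6: R7=0+96=96
halt.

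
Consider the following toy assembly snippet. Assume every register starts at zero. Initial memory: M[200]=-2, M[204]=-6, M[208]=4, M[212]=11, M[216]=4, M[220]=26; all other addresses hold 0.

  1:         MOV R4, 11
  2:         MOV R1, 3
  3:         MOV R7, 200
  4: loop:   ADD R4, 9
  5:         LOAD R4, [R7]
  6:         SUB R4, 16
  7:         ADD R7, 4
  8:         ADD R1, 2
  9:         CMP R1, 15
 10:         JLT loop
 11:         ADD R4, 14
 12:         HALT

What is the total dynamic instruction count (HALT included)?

after MOV R4, 11: R4=11
after MOV R1, 3: R1=3
after MOV R7, 200: R7=200
after ADD R4, 9: R4=11+9=20
after LOAD R4, [R7]: R4=M[200]=-2
after SUB R4, 16: R4=(-2)-16=-18
after ADD R7, 4: R7=200+4=204
after ADD R1, 2: R1=3+2=5
CMP R1, 15  (cmp 5,15)
JLT loop: taken
after ADD R4, 9: R4=(-18)+9=-9
after LOAD R4, [R7]: R4=M[204]=-6
after SUB R4, 16: R4=(-6)-16=-22
after ADD R7, 4: R7=204+4=208
after ADD R1, 2: R1=5+2=7
CMP R1, 15  (cmp 7,15)
JLT loop: taken
after ADD R4, 9: R4=(-22)+9=-13
after LOAD R4, [R7]: R4=M[208]=4
after SUB R4, 16: R4=4-16=-12
after ADD R7, 4: R7=208+4=212
after ADD R1, 2: R1=7+2=9
CMP R1, 15  (cmp 9,15)
JLT loop: taken
after ADD R4, 9: R4=(-12)+9=-3
after LOAD R4, [R7]: R4=M[212]=11
after SUB R4, 16: R4=11-16=-5
after ADD R7, 4: R7=212+4=216
after ADD R1, 2: R1=9+2=11
CMP R1, 15  (cmp 11,15)
JLT loop: taken
after ADD R4, 9: R4=(-5)+9=4
after LOAD R4, [R7]: R4=M[216]=4
after SUB R4, 16: R4=4-16=-12
after ADD R7, 4: R7=216+4=220
after ADD R1, 2: R1=11+2=13
CMP R1, 15  (cmp 13,15)
JLT loop: taken
after ADD R4, 9: R4=(-12)+9=-3
after LOAD R4, [R7]: R4=M[220]=26
after SUB R4, 16: R4=26-16=10
after ADD R7, 4: R7=220+4=224
after ADD R1, 2: R1=13+2=15
CMP R1, 15  (cmp 15,15)
JLT loop: not taken
after ADD R4, 14: R4=10+14=24
halt.
Total executed instructions: 47.

47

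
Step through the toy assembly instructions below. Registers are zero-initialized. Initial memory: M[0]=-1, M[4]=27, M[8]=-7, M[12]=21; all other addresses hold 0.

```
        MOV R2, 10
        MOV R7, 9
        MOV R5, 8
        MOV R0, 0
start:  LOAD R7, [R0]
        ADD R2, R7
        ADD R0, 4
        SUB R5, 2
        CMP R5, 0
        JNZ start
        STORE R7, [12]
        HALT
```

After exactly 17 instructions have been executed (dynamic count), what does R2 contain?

MOV R2, 10 → R2=10
MOV R7, 9 → R7=9
MOV R5, 8 → R5=8
MOV R0, 0 → R0=0
LOAD R7, [R0] → R7=M[0]=-1
ADD R2, R7 → R2=10+(-1)=9
ADD R0, 4 → R0=0+4=4
SUB R5, 2 → R5=8-2=6
CMP R5, 0  (cmp 6,0)
JNZ start: taken
LOAD R7, [R0] → R7=M[4]=27
ADD R2, R7 → R2=9+27=36
ADD R0, 4 → R0=4+4=8
SUB R5, 2 → R5=6-2=4
CMP R5, 0  (cmp 4,0)
JNZ start: taken
LOAD R7, [R0] → R7=M[8]=-7
After step 17: R2 = 36.

36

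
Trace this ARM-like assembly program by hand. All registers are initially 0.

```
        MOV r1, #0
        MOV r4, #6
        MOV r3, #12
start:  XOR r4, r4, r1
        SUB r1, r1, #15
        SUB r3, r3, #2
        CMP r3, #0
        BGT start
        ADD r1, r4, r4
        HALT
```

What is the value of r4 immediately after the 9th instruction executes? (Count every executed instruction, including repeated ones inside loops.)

after MOV r1, #0: r1=0
after MOV r4, #6: r4=6
after MOV r3, #12: r3=12
after XOR r4, r4, r1: r4=6^0=6
after SUB r1, r1, #15: r1=0-15=-15
after SUB r3, r3, #2: r3=12-2=10
CMP r3, #0  (cmp 10,0)
BGT start: taken
after XOR r4, r4, r1: r4=6^(-15)=-9
After step 9: r4 = -9.

-9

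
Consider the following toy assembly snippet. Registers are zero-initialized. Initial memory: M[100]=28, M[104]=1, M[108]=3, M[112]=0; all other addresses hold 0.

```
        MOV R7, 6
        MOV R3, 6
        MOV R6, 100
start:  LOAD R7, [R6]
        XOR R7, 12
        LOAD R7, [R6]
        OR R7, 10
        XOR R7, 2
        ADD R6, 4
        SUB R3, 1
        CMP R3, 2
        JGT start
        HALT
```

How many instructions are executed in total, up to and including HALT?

40

MOV R7, 6 → R7=6
MOV R3, 6 → R3=6
MOV R6, 100 → R6=100
LOAD R7, [R6] → R7=M[100]=28
XOR R7, 12 → R7=28^12=16
LOAD R7, [R6] → R7=M[100]=28
OR R7, 10 → R7=28|10=30
XOR R7, 2 → R7=30^2=28
ADD R6, 4 → R6=100+4=104
SUB R3, 1 → R3=6-1=5
CMP R3, 2  (cmp 5,2)
JGT start: taken
LOAD R7, [R6] → R7=M[104]=1
XOR R7, 12 → R7=1^12=13
LOAD R7, [R6] → R7=M[104]=1
OR R7, 10 → R7=1|10=11
XOR R7, 2 → R7=11^2=9
ADD R6, 4 → R6=104+4=108
SUB R3, 1 → R3=5-1=4
CMP R3, 2  (cmp 4,2)
JGT start: taken
LOAD R7, [R6] → R7=M[108]=3
XOR R7, 12 → R7=3^12=15
LOAD R7, [R6] → R7=M[108]=3
OR R7, 10 → R7=3|10=11
XOR R7, 2 → R7=11^2=9
ADD R6, 4 → R6=108+4=112
SUB R3, 1 → R3=4-1=3
CMP R3, 2  (cmp 3,2)
JGT start: taken
LOAD R7, [R6] → R7=M[112]=0
XOR R7, 12 → R7=0^12=12
LOAD R7, [R6] → R7=M[112]=0
OR R7, 10 → R7=0|10=10
XOR R7, 2 → R7=10^2=8
ADD R6, 4 → R6=112+4=116
SUB R3, 1 → R3=3-1=2
CMP R3, 2  (cmp 2,2)
JGT start: not taken
halt.
Total executed instructions: 40.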